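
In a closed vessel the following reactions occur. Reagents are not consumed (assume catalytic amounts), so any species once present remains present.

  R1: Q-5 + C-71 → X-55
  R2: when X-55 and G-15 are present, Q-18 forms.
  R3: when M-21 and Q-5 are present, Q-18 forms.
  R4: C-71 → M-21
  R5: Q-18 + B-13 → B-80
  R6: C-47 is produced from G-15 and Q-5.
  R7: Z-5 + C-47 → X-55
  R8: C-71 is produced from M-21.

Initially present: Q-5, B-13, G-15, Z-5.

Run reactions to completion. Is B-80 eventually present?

Yes

G-15 and Q-5 present → C-47 forms (R6).
Z-5 and C-47 present → X-55 forms (R7).
X-55 and G-15 present → Q-18 forms (R2).
Q-18 and B-13 present → B-80 forms (R5).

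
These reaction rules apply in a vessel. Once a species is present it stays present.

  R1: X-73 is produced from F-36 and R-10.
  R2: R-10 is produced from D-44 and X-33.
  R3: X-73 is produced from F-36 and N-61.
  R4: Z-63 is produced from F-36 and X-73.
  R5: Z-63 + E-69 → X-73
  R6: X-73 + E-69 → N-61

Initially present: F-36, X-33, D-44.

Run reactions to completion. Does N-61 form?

N-61 would need X-73 and E-69 (R6), but E-69 never forms.

No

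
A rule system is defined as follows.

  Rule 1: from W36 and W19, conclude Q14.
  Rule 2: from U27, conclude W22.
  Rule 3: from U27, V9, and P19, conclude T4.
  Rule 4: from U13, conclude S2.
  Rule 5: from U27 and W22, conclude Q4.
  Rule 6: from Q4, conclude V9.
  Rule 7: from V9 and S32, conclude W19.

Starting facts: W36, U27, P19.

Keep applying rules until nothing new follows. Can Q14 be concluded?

Q14 would need W36 and W19 (Rule 1), but W19 is never established.

No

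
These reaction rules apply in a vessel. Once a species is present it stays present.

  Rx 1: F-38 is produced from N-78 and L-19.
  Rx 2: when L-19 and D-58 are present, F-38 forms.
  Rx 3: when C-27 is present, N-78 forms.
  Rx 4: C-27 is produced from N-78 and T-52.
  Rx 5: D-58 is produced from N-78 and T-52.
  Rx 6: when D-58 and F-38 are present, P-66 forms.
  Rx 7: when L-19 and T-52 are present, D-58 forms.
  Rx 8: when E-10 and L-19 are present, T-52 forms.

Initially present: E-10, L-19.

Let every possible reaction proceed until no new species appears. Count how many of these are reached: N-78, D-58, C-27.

E-10 and L-19 present → T-52 forms (Rx 8).
L-19 and T-52 present → D-58 forms (Rx 7).
N-78 would need C-27 (Rx 3), but C-27 never forms.
D-58: reached.
C-27 would need N-78 and T-52 (Rx 4), but N-78 never forms.
Reached: D-58 — 1 of the 3.

1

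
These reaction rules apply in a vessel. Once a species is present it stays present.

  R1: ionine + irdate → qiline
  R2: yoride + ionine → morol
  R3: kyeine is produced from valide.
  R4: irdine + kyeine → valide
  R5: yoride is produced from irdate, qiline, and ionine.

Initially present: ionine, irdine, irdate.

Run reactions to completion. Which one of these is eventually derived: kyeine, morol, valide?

ionine and irdate present → qiline forms (R1).
irdate, qiline, and ionine present → yoride forms (R5).
yoride and ionine present → morol forms (R2).
valide would need irdine and kyeine (R4), but kyeine never forms. kyeine would need valide (R3), but valide never forms.

morol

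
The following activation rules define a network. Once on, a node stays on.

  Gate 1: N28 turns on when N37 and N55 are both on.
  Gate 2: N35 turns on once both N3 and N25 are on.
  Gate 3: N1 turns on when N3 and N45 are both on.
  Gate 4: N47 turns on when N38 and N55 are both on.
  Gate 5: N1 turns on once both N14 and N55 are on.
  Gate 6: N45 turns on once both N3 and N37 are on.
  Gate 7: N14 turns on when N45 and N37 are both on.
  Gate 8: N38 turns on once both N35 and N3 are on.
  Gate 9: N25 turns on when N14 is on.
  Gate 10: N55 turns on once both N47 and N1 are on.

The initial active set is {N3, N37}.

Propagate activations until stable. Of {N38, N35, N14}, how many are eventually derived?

3

Gate 6: N3 and N37 on → N45 on.
Gate 7: N45 and N37 on → N14 on.
Gate 9: N14 on → N25 on.
Gate 2: N3 and N25 on → N35 on.
N35 and N3 are on, so N38 turns on (Gate 8).
N38: reached.
N35: reached.
N14: reached.
All 3 are reached.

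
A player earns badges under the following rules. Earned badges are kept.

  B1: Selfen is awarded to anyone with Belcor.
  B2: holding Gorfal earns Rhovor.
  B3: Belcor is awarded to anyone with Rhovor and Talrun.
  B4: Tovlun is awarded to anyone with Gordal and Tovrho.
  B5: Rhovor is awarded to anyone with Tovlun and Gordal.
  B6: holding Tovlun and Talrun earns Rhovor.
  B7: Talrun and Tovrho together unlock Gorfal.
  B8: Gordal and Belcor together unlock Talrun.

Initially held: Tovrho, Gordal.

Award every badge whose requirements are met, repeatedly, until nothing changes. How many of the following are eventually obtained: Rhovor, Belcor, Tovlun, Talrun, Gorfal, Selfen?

2

With Gordal and Tovrho, Tovlun is earned (B4).
With Tovlun and Gordal, Rhovor is earned (B5).
Rhovor: reached.
Belcor would need Rhovor and Talrun (B3), but Talrun is never earned.
Tovlun: reached.
Talrun would need Gordal and Belcor (B8), but Belcor is never earned.
Gorfal would need Talrun and Tovrho (B7), but Talrun is never earned.
Selfen would need Belcor (B1), but Belcor is never earned.
Reached: Rhovor and Tovlun — 2 of the 6.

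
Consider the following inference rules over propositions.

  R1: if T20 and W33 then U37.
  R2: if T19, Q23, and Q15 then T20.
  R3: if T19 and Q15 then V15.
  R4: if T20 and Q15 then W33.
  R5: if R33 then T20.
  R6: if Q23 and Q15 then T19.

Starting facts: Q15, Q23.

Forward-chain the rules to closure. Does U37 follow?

Yes

Q23 and Q15 hold, so T19 follows (R6).
From T19, Q23, and Q15, R2 gives T20.
T20 and Q15 hold, so W33 follows (R4).
From T20 and W33, R1 gives U37.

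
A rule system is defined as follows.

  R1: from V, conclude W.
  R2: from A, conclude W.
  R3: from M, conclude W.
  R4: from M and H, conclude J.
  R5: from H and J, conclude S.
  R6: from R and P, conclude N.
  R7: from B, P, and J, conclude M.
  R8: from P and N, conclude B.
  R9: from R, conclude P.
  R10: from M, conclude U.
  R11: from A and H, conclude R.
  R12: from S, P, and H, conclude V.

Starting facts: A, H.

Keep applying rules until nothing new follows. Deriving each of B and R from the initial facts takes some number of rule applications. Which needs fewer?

R

R: From A and H, R11 gives R. [1 rule application]
B: From A and H, R11 gives R. From R, R9 gives P. R and P hold, so N follows (R6). P and N hold, so B follows (R8). [4 rule applications]
R needs fewer.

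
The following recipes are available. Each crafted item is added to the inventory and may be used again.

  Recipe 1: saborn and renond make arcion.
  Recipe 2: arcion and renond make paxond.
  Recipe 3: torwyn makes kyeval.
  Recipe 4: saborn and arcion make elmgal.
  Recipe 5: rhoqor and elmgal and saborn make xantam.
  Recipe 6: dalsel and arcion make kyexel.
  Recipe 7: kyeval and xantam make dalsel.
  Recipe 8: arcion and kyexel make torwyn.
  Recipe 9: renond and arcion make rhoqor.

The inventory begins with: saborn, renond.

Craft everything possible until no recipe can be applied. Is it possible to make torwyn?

torwyn would need arcion and kyexel (Recipe 8), but kyexel is never obtained.

No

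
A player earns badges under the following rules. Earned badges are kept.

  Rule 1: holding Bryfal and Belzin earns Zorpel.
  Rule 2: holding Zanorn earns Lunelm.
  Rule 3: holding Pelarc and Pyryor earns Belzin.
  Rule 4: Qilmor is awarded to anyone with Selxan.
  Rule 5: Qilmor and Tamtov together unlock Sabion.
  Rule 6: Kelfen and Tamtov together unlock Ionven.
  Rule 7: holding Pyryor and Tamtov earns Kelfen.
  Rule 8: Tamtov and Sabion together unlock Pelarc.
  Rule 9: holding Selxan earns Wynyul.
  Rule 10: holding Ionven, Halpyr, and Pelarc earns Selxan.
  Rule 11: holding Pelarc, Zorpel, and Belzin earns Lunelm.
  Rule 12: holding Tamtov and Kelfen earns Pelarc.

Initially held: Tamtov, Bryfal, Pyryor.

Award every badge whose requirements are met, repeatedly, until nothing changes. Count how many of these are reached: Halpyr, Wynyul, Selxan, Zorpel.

With Pyryor and Tamtov, Kelfen is earned (Rule 7).
With Tamtov and Kelfen, Pelarc is earned (Rule 12).
With Pelarc and Pyryor, Belzin is earned (Rule 3).
With Bryfal and Belzin, Zorpel is earned (Rule 1).
No rule produces Halpyr, and it is not given.
Wynyul would need Selxan (Rule 9), but Selxan is never earned.
Selxan would need Ionven, Halpyr, and Pelarc (Rule 10), but Halpyr is never earned.
Zorpel: reached.
Reached: Zorpel — 1 of the 4.

1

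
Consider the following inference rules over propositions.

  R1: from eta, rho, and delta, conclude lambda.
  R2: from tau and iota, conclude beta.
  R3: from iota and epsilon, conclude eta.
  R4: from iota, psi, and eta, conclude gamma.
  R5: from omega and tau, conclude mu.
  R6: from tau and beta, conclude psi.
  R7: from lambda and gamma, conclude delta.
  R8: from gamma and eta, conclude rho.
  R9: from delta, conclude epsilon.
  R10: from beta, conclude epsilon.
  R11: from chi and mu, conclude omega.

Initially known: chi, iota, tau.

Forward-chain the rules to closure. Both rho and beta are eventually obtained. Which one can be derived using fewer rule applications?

beta: tau and iota hold, so beta follows (R2). [1 rule application]
rho: tau and iota hold, so beta follows (R2). tau and beta hold, so psi follows (R6). From beta, R10 gives epsilon. iota and epsilon hold, so eta follows (R3). From iota, psi, and eta, R4 gives gamma. gamma and eta hold, so rho follows (R8). [6 rule applications]
beta needs fewer.

beta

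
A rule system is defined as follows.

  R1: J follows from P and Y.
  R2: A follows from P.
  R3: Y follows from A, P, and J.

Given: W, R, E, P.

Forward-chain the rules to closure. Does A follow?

P holds, so A follows (R2).

Yes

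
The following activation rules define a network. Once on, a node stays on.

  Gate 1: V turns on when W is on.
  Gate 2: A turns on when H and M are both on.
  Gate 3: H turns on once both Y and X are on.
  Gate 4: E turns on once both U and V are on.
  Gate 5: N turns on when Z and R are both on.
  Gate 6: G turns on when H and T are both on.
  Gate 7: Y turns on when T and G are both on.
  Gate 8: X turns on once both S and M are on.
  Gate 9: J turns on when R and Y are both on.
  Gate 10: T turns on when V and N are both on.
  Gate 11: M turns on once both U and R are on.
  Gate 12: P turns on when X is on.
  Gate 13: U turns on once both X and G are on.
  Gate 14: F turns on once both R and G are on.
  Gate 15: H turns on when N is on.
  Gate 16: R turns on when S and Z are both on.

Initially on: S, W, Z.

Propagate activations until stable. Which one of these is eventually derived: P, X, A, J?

Gate 1: W on → V on.
Gate 16: S and Z on → R on.
Z and R are on, so N turns on (Gate 5).
V and N are on, so T turns on (Gate 10).
N is on, so H turns on (Gate 15).
H and T are on, so G turns on (Gate 6).
Gate 7: T and G on → Y on.
Gate 9: R and Y on → J on.
X would need S and M (Gate 8), but M never turns on. P would need X (Gate 12), but X never turns on. A would need H and M (Gate 2), but M never turns on.

J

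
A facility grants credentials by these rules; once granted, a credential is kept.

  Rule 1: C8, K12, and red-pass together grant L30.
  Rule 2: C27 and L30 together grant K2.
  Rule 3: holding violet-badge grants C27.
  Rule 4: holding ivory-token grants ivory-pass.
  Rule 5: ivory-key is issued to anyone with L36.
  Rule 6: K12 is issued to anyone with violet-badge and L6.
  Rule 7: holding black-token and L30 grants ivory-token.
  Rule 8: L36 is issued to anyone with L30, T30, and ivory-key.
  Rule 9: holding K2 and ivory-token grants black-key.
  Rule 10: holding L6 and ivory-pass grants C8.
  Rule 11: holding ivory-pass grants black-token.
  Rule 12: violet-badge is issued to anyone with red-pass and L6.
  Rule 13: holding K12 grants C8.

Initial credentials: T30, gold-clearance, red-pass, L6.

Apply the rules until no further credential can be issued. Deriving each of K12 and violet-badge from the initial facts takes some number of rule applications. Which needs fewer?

violet-badge

violet-badge: Holding red-pass and L6 grants violet-badge (Rule 12). [1 rule application]
K12: Holding red-pass and L6 grants violet-badge (Rule 12). Holding violet-badge and L6 grants K12 (Rule 6). [2 rule applications]
violet-badge needs fewer.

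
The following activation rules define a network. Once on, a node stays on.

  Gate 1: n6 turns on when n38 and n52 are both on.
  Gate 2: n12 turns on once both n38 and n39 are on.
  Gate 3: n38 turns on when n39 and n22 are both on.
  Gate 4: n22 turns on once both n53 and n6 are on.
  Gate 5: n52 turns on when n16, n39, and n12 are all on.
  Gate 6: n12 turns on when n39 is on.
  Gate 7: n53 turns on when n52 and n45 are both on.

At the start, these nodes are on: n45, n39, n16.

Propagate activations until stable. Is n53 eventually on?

Gate 6: n39 on → n12 on.
Gate 5: n16, n39, and n12 on → n52 on.
Gate 7: n52 and n45 on → n53 on.

Yes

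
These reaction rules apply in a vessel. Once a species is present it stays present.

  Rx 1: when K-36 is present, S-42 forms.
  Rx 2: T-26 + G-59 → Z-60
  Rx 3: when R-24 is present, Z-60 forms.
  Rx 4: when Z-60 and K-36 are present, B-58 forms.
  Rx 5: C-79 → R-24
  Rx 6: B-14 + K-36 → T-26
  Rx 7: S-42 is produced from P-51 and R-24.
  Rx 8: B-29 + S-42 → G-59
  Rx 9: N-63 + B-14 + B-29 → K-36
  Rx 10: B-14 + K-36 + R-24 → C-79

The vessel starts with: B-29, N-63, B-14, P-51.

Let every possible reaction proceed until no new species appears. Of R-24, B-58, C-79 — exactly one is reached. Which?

B-58

N-63, B-14, and B-29 present → K-36 forms (Rx 9).
K-36 present → S-42 forms (Rx 1).
B-14 and K-36 present → T-26 forms (Rx 6).
B-29 and S-42 present → G-59 forms (Rx 8).
T-26 and G-59 present → Z-60 forms (Rx 2).
Z-60 and K-36 present → B-58 forms (Rx 4).
C-79 would need B-14, K-36, and R-24 (Rx 10), but R-24 never forms. R-24 would need C-79 (Rx 5), but C-79 never forms.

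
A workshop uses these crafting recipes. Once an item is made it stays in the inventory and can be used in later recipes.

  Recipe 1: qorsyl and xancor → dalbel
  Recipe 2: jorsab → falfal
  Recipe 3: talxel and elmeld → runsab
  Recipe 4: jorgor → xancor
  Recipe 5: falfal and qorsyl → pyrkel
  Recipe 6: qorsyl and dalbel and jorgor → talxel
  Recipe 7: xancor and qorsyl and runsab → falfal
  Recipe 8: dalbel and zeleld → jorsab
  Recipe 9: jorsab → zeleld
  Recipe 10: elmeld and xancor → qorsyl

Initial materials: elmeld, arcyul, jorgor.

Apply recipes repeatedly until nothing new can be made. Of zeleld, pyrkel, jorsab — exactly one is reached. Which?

jorgor → xancor (Recipe 4).
elmeld and xancor → qorsyl (Recipe 10).
qorsyl and xancor → dalbel (Recipe 1).
Using Recipe 6, qorsyl, dalbel, and jorgor make talxel.
talxel and elmeld → runsab (Recipe 3).
Using Recipe 7, xancor, qorsyl, and runsab make falfal.
falfal and qorsyl → pyrkel (Recipe 5).
zeleld would need jorsab (Recipe 9), but jorsab is never obtained. jorsab would need dalbel and zeleld (Recipe 8), but zeleld is never obtained.

pyrkel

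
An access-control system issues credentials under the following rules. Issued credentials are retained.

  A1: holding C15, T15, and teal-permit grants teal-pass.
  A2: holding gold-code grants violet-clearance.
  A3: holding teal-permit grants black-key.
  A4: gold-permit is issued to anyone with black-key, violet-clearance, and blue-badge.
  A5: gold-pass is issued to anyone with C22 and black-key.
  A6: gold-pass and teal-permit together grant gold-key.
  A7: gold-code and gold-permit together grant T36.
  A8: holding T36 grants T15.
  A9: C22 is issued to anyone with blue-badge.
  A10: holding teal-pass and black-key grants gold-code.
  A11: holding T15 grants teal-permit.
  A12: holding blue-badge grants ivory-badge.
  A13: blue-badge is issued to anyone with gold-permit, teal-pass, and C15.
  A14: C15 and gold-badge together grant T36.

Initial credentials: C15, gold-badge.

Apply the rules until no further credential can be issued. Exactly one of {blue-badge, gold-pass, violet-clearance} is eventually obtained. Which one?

Holding C15 and gold-badge grants T36 (A14).
Holding T36 grants T15 (A8).
Holding T15 grants teal-permit (A11).
Holding C15, T15, and teal-permit grants teal-pass (A1).
Holding teal-permit grants black-key (A3).
Holding teal-pass and black-key grants gold-code (A10).
Holding gold-code grants violet-clearance (A2).
blue-badge would need gold-permit, teal-pass, and C15 (A13), but gold-permit is never granted. gold-pass would need C22 and black-key (A5), but C22 is never granted.

violet-clearance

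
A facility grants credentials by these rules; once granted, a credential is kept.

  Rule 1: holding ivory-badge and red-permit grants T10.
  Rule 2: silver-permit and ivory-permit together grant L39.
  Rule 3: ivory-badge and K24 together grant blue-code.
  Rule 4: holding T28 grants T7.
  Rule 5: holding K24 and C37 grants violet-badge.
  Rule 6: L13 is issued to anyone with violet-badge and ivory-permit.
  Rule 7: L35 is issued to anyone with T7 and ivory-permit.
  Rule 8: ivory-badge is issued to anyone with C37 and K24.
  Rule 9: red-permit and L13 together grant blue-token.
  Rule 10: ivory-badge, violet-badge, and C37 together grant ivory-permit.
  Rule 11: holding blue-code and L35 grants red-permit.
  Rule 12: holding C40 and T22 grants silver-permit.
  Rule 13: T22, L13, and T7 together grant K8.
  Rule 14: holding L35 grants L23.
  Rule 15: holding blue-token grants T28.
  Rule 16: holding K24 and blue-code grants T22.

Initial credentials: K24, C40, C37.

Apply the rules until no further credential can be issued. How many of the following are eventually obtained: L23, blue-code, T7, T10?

Holding C37 and K24 grants ivory-badge (Rule 8).
Holding ivory-badge and K24 grants blue-code (Rule 3).
L23 would need L35 (Rule 14), but L35 is never granted.
blue-code: reached.
T7 would need T28 (Rule 4), but T28 is never granted.
T10 would need ivory-badge and red-permit (Rule 1), but red-permit is never granted.
Reached: blue-code — 1 of the 4.

1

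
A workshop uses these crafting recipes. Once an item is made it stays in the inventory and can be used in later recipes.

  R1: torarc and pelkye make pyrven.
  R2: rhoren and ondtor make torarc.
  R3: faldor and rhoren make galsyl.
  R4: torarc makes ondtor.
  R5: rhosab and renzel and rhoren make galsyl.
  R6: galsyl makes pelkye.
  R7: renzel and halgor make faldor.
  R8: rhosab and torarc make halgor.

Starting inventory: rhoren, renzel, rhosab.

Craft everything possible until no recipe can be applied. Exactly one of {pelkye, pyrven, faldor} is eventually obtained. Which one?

pelkye

Using R5, rhosab, renzel, and rhoren make galsyl.
galsyl → pelkye (R6).
pyrven would need torarc and pelkye (R1), but torarc is never obtained. faldor would need renzel and halgor (R7), but halgor is never obtained.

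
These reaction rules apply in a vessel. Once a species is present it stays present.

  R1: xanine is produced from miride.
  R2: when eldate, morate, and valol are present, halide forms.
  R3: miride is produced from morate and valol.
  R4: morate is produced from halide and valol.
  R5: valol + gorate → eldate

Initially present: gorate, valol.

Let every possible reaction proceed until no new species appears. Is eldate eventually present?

Yes

valol and gorate present → eldate forms (R5).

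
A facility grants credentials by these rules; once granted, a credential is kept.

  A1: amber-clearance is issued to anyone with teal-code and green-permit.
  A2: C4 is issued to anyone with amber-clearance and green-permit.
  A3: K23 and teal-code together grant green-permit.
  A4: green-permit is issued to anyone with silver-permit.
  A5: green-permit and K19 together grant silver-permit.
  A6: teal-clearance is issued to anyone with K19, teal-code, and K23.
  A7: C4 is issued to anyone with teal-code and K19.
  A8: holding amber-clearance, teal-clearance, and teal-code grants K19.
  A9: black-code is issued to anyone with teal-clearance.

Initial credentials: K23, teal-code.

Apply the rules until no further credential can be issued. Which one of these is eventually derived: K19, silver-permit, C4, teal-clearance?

Holding K23 and teal-code grants green-permit (A3).
Holding teal-code and green-permit grants amber-clearance (A1).
Holding amber-clearance and green-permit grants C4 (A2).
silver-permit would need green-permit and K19 (A5), but K19 is never granted. K19 would need amber-clearance, teal-clearance, and teal-code (A8), but teal-clearance is never granted. teal-clearance would need K19, teal-code, and K23 (A6), but K19 is never granted.

C4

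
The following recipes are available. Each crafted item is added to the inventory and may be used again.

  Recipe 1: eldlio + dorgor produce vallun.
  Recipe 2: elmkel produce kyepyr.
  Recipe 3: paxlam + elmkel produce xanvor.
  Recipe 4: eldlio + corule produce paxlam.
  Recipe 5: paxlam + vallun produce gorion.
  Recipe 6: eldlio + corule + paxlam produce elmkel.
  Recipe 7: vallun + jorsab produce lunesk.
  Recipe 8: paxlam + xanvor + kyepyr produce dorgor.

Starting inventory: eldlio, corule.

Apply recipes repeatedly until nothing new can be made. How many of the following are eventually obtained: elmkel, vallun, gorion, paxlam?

4

eldlio + corule → paxlam (Recipe 4).
eldlio + corule + paxlam → elmkel (Recipe 6).
paxlam + elmkel → xanvor (Recipe 3).
Using Recipe 2, elmkel makes kyepyr.
paxlam + xanvor + kyepyr → dorgor (Recipe 8).
eldlio + dorgor → vallun (Recipe 1).
paxlam + vallun → gorion (Recipe 5).
elmkel: reached.
vallun: reached.
gorion: reached.
paxlam: reached.
All 4 are reached.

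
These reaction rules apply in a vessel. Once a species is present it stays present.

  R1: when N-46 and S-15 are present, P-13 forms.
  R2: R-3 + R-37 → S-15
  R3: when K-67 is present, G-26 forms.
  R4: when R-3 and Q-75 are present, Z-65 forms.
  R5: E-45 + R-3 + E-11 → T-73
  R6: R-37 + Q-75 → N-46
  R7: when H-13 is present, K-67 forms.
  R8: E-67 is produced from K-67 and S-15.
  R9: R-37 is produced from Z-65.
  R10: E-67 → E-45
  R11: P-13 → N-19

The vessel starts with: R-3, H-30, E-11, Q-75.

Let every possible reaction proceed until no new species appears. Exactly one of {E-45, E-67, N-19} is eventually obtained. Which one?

R-3 and Q-75 present → Z-65 forms (R4).
Z-65 present → R-37 forms (R9).
R-37 and Q-75 present → N-46 forms (R6).
R-3 and R-37 present → S-15 forms (R2).
N-46 and S-15 present → P-13 forms (R1).
P-13 present → N-19 forms (R11).
E-67 would need K-67 and S-15 (R8), but K-67 never forms. E-45 would need E-67 (R10), but E-67 never forms.

N-19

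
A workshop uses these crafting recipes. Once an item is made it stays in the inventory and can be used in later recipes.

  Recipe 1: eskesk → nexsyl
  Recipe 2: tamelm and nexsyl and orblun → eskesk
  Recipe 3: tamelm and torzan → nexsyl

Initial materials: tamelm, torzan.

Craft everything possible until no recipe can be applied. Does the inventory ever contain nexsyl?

tamelm and torzan → nexsyl (Recipe 3).

Yes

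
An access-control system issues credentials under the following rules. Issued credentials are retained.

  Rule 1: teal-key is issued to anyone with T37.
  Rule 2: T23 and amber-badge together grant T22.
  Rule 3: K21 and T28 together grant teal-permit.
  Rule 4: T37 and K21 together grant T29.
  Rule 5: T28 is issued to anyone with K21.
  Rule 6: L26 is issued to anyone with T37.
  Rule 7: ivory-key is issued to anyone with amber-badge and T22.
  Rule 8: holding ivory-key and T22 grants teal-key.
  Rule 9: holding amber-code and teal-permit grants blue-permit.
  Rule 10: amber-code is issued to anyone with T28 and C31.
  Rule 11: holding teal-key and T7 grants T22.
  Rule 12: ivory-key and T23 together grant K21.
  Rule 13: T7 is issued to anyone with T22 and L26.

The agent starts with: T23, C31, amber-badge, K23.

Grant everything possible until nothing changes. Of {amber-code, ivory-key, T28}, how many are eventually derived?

3

Holding T23 and amber-badge grants T22 (Rule 2).
Holding amber-badge and T22 grants ivory-key (Rule 7).
Holding ivory-key and T23 grants K21 (Rule 12).
Holding K21 grants T28 (Rule 5).
Holding T28 and C31 grants amber-code (Rule 10).
amber-code: reached.
ivory-key: reached.
T28: reached.
All 3 are reached.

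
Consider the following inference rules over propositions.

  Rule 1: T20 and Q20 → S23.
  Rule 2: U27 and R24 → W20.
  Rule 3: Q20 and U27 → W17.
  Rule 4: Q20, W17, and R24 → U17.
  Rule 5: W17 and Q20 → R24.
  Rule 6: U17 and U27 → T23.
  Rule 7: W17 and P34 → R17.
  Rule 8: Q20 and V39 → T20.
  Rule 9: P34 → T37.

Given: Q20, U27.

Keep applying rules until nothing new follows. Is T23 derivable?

Yes

From Q20 and U27, Rule 3 gives W17.
From W17 and Q20, Rule 5 gives R24.
Q20, W17, and R24 hold, so U17 follows (Rule 4).
U17 and U27 hold, so T23 follows (Rule 6).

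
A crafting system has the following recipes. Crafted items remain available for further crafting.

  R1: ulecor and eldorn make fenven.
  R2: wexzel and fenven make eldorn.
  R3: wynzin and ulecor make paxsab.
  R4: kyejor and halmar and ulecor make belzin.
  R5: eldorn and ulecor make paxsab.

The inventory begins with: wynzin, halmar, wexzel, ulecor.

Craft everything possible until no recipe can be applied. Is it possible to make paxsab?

Yes

Using R3, wynzin and ulecor make paxsab.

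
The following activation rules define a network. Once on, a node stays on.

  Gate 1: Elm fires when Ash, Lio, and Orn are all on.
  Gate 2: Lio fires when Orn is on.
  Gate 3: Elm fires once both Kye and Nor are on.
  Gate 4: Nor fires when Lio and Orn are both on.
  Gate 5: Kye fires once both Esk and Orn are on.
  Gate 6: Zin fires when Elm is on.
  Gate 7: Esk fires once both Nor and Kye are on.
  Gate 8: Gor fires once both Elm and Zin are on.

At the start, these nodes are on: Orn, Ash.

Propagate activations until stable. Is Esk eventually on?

Esk would need Nor and Kye (Gate 7), but Kye never turns on.

No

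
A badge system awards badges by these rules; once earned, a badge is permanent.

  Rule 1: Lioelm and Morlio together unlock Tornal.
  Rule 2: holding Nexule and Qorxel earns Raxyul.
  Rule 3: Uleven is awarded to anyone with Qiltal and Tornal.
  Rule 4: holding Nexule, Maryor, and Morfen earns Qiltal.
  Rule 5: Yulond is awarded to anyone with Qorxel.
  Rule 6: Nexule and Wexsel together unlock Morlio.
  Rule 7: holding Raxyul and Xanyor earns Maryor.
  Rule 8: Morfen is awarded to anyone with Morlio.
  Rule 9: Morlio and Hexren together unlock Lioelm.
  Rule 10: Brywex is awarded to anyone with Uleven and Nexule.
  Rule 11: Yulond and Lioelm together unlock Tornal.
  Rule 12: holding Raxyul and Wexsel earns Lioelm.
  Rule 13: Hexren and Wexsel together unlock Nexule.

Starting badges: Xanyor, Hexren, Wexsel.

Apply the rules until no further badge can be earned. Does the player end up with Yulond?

No

Yulond would need Qorxel (Rule 5), but Qorxel is never earned.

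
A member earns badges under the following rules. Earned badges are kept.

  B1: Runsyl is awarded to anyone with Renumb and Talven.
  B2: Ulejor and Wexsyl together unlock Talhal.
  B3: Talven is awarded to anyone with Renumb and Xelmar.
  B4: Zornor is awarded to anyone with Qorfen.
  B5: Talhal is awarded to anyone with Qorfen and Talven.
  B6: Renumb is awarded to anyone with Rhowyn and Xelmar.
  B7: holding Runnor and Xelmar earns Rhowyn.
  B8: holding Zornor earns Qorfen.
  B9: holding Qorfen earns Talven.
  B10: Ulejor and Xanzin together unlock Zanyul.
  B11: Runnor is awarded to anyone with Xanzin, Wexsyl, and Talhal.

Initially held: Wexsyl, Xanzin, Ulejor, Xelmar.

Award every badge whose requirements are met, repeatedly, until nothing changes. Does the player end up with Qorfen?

No

Qorfen would need Zornor (B8), but Zornor is never earned.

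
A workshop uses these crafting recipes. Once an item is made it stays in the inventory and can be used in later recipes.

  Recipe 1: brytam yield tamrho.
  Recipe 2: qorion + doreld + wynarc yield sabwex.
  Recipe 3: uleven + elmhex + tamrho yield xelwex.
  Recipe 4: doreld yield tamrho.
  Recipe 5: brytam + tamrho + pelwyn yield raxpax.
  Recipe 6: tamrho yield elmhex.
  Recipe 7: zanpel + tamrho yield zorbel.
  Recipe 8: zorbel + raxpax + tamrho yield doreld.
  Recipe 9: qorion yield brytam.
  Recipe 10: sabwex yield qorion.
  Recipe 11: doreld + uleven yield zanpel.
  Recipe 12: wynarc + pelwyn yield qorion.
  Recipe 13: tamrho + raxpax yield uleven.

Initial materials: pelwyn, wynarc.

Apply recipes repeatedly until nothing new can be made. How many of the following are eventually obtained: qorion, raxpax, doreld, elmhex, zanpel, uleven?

4

Using Recipe 12, wynarc and pelwyn make qorion.
qorion → brytam (Recipe 9).
Using Recipe 1, brytam makes tamrho.
brytam + tamrho + pelwyn → raxpax (Recipe 5).
tamrho → elmhex (Recipe 6).
tamrho + raxpax → uleven (Recipe 13).
qorion: reached.
raxpax: reached.
doreld would need zorbel, raxpax, and tamrho (Recipe 8), but zorbel is never obtained.
elmhex: reached.
zanpel would need doreld and uleven (Recipe 11), but doreld is never obtained.
uleven: reached.
Reached: qorion, raxpax, elmhex, and uleven — 4 of the 6.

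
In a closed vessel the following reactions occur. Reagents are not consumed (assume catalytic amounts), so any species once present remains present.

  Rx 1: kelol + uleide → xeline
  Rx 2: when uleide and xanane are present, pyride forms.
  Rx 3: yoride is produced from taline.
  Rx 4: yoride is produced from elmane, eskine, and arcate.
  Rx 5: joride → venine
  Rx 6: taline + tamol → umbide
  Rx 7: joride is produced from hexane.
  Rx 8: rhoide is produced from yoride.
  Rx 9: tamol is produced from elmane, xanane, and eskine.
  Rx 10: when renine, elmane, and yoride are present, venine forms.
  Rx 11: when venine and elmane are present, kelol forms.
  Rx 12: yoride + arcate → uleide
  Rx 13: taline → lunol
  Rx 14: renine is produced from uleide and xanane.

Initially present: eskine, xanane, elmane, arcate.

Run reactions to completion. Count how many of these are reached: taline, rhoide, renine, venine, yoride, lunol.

4

elmane, eskine, and arcate present → yoride forms (Rx 4).
yoride and arcate present → uleide forms (Rx 12).
yoride present → rhoide forms (Rx 8).
uleide and xanane present → renine forms (Rx 14).
renine, elmane, and yoride present → venine forms (Rx 10).
No rule produces taline, and it is not given.
rhoide: reached.
renine: reached.
venine: reached.
yoride: reached.
lunol would need taline (Rx 13), but taline never forms.
Reached: rhoide, renine, venine, and yoride — 4 of the 6.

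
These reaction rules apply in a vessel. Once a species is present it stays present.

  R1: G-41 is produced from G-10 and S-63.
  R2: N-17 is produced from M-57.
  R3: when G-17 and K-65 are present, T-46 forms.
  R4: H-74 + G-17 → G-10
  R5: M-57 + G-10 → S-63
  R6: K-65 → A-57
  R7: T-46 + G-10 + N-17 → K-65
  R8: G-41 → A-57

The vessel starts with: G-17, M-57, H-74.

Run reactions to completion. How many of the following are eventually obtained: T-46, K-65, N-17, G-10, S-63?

3

H-74 and G-17 present → G-10 forms (R4).
M-57 present → N-17 forms (R2).
M-57 and G-10 present → S-63 forms (R5).
T-46 would need G-17 and K-65 (R3), but K-65 never forms.
K-65 would need T-46, G-10, and N-17 (R7), but T-46 never forms.
N-17: reached.
G-10: reached.
S-63: reached.
Reached: N-17, G-10, and S-63 — 3 of the 5.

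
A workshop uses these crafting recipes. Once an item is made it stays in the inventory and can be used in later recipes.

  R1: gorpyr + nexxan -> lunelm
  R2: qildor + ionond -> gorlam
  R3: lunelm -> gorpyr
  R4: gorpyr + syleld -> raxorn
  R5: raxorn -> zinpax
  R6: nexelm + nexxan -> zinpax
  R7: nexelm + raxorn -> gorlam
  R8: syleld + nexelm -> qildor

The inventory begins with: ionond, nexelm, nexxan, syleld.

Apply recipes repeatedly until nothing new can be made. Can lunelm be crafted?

No

lunelm would need gorpyr and nexxan (R1), but gorpyr is never obtained.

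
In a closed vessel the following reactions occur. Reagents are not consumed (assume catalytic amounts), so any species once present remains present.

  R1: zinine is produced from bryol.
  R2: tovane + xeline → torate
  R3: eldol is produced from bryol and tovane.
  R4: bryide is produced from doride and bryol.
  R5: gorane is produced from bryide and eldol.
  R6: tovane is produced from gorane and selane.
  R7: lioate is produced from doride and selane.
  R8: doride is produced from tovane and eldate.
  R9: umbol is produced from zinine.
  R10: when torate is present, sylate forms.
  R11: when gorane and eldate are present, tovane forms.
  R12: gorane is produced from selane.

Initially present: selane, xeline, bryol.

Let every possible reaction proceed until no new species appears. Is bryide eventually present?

bryide would need doride and bryol (R4), but doride never forms.

No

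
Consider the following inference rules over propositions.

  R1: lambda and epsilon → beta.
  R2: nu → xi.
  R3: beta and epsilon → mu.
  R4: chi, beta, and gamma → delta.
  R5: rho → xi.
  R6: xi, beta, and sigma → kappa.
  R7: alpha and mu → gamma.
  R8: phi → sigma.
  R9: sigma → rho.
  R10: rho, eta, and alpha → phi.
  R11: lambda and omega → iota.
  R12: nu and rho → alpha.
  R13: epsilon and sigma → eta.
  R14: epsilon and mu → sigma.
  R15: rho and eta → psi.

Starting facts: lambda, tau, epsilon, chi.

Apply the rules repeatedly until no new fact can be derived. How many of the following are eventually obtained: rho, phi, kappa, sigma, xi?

4

lambda and epsilon hold, so beta follows (R1).
beta and epsilon hold, so mu follows (R3).
From epsilon and mu, R14 gives sigma.
sigma holds, so rho follows (R9).
rho holds, so xi follows (R5).
xi, beta, and sigma hold, so kappa follows (R6).
rho: reached.
phi would need rho, eta, and alpha (R10), but alpha is never established.
kappa: reached.
sigma: reached.
xi: reached.
Reached: rho, kappa, sigma, and xi — 4 of the 5.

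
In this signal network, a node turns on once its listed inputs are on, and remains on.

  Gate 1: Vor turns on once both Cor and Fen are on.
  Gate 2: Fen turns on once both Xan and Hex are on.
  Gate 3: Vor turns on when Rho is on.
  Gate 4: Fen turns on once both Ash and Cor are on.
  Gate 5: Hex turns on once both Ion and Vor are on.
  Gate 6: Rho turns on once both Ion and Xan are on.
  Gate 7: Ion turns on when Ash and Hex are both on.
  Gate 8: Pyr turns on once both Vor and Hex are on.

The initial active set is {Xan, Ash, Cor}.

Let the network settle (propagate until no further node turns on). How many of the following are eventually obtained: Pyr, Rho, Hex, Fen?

Ash and Cor are on, so Fen turns on (Gate 4).
Pyr would need Vor and Hex (Gate 8), but Hex never turns on.
Rho would need Ion and Xan (Gate 6), but Ion never turns on.
Hex would need Ion and Vor (Gate 5), but Ion never turns on.
Fen: reached.
Reached: Fen — 1 of the 4.

1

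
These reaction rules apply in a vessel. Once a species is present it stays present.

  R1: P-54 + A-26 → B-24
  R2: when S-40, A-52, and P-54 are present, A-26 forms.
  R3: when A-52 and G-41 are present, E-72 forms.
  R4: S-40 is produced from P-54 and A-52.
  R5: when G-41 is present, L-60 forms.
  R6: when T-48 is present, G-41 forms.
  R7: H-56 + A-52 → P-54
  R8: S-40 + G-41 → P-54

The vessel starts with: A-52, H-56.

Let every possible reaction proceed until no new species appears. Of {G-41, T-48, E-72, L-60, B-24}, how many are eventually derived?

1

H-56 and A-52 present → P-54 forms (R7).
P-54 and A-52 present → S-40 forms (R4).
S-40, A-52, and P-54 present → A-26 forms (R2).
P-54 and A-26 present → B-24 forms (R1).
G-41 would need T-48 (R6), but T-48 never forms.
No rule produces T-48, and it is not given.
E-72 would need A-52 and G-41 (R3), but G-41 never forms.
L-60 would need G-41 (R5), but G-41 never forms.
B-24: reached.
Reached: B-24 — 1 of the 5.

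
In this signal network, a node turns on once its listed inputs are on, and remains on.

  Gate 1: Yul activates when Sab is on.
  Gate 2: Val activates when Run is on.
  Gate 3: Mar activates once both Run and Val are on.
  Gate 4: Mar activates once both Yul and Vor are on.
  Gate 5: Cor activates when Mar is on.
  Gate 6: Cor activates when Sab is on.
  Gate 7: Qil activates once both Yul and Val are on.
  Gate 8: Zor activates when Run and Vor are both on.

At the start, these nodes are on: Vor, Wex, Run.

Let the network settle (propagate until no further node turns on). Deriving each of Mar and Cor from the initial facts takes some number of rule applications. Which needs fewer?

Mar

Mar: Gate 2: Run on → Val on. Run and Val are on, so Mar activates (Gate 3). [2 rule applications]
Cor: Gate 2: Run on → Val on. Run and Val are on, so Mar activates (Gate 3). Mar is on, so Cor activates (Gate 5). [3 rule applications]
Mar needs fewer.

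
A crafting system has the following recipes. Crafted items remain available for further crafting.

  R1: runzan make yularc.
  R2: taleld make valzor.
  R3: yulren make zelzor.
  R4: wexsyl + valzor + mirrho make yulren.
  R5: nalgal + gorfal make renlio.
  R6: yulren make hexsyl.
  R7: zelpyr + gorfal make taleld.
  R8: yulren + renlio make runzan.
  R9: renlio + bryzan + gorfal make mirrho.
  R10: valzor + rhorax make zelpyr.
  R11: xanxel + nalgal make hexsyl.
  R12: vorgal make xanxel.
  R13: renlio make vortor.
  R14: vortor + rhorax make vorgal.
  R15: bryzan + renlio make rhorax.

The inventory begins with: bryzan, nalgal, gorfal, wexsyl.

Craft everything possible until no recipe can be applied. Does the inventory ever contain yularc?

No

yularc would need runzan (R1), but runzan is never obtained.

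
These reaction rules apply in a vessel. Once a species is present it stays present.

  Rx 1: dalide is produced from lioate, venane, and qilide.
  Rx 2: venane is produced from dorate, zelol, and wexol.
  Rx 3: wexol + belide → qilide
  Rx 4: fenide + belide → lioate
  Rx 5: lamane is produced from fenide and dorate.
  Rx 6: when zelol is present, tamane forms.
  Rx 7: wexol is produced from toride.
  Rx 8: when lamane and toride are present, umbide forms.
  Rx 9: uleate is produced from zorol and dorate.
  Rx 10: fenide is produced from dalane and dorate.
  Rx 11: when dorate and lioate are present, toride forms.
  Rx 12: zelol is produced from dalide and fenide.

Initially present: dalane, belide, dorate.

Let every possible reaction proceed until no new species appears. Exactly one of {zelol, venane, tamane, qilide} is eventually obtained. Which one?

dalane and dorate present → fenide forms (Rx 10).
fenide and belide present → lioate forms (Rx 4).
dorate and lioate present → toride forms (Rx 11).
toride present → wexol forms (Rx 7).
wexol and belide present → qilide forms (Rx 3).
zelol would need dalide and fenide (Rx 12), but dalide never forms. tamane would need zelol (Rx 6), but zelol never forms. venane would need dorate, zelol, and wexol (Rx 2), but zelol never forms.

qilide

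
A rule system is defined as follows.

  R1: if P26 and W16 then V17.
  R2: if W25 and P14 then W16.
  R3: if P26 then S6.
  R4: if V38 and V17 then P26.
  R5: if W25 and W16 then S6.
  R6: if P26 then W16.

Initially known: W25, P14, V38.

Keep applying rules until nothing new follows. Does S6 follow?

W25 and P14 hold, so W16 follows (R2).
W25 and W16 hold, so S6 follows (R5).

Yes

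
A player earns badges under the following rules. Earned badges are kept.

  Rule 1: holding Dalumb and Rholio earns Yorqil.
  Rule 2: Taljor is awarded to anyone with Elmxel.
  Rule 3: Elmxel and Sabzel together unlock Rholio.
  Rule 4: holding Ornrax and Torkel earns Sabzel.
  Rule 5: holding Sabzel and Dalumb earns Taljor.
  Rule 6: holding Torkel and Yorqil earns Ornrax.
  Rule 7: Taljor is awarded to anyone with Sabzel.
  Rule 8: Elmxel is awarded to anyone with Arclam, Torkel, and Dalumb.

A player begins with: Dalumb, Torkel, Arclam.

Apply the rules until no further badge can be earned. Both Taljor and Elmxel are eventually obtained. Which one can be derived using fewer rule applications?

Elmxel

Elmxel: With Arclam, Torkel, and Dalumb, Elmxel is earned (Rule 8). [1 rule application]
Taljor: With Arclam, Torkel, and Dalumb, Elmxel is earned (Rule 8). With Elmxel, Taljor is earned (Rule 2). [2 rule applications]
Elmxel needs fewer.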